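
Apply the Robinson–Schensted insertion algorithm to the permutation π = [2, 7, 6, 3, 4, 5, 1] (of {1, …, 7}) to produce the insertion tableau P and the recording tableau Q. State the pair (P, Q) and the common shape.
P = [1, 3, 4, 5] / [2] / [6] / [7];  Q = [1, 2, 5, 6] / [3] / [4] / [7];  common shape = (4, 1, 1, 1)

Row-insert the values π_1, π_2, … into P one at a time, bumping the leftmost entry strictly greater than the inserted value down to the next row. The recording tableau Q records, in position (i, j), the step at which that cell was added to P.
  Insert 2 (step 1): P = [2];  Q = [1]
  Insert 7 (step 2): P = [2, 7];  Q = [1, 2]
  Insert 6 (step 3): P = [2, 6] / [7];  Q = [1, 2] / [3]
  Insert 3 (step 4): P = [2, 3] / [6] / [7];  Q = [1, 2] / [3] / [4]
  Insert 4 (step 5): P = [2, 3, 4] / [6] / [7];  Q = [1, 2, 5] / [3] / [4]
  Insert 5 (step 6): P = [2, 3, 4, 5] / [6] / [7];  Q = [1, 2, 5, 6] / [3] / [4]
  Insert 1 (step 7): P = [1, 3, 4, 5] / [2] / [6] / [7];  Q = [1, 2, 5, 6] / [3] / [4] / [7]
Final shape: (4, 1, 1, 1).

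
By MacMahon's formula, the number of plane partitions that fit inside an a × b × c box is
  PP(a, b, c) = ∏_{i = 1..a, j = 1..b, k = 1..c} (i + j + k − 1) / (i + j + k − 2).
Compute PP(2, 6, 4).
PP(2, 6, 4) = 13860

Evaluate the triple product over i = 1..2, j = 1..6, k = 1..4. The factors are (2/1) · (3/2) · (4/3) · (5/4) · (3/2) · (4/3) · (5/4) · (6/5) · … (48 factors total). The numerators and denominators telescope so the product is an integer; carrying out the multiplication exactly gives PP(2, 6, 4) = 13860.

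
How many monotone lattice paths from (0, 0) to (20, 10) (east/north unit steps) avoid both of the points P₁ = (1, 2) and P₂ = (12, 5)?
Number of paths = 16826238

Inclusion–exclusion. Total paths: C(30, 20) = 30045015. Through P₁: C(3, 1)·C(27, 19) = 6660225. Through P₂: C(17, 12)·C(13, 8) = 7963956. Since P₁ is strictly southwest of P₂, a monotone path through both must visit P₁ then P₂; paths through both = C(3, 1)·C(14, 11)·C(13, 8) = 1405404. Avoid both = 30045015 − 6660225 − 7963956 + 1405404 = 16826238.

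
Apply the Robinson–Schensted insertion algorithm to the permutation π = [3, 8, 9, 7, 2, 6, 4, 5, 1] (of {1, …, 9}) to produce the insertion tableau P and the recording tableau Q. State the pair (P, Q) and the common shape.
P = [1, 4, 5] / [2, 6, 9] / [3] / [7] / [8];  Q = [1, 2, 3] / [4, 6, 8] / [5] / [7] / [9];  common shape = (3, 3, 1, 1, 1)

Row-insert the values π_1, π_2, … into P one at a time, bumping the leftmost entry strictly greater than the inserted value down to the next row. The recording tableau Q records, in position (i, j), the step at which that cell was added to P.
  Insert 3 (step 1): P = [3];  Q = [1]
  Insert 8 (step 2): P = [3, 8];  Q = [1, 2]
  Insert 9 (step 3): P = [3, 8, 9];  Q = [1, 2, 3]
  Insert 7 (step 4): P = [3, 7, 9] / [8];  Q = [1, 2, 3] / [4]
  Insert 2 (step 5): P = [2, 7, 9] / [3] / [8];  Q = [1, 2, 3] / [4] / [5]
  Insert 6 (step 6): P = [2, 6, 9] / [3, 7] / [8];  Q = [1, 2, 3] / [4, 6] / [5]
  Insert 4 (step 7): P = [2, 4, 9] / [3, 6] / [7] / [8];  Q = [1, 2, 3] / [4, 6] / [5] / [7]
  Insert 5 (step 8): P = [2, 4, 5] / [3, 6, 9] / [7] / [8];  Q = [1, 2, 3] / [4, 6, 8] / [5] / [7]
  Insert 1 (step 9): P = [1, 4, 5] / [2, 6, 9] / [3] / [7] / [8];  Q = [1, 2, 3] / [4, 6, 8] / [5] / [7] / [9]
Final shape: (3, 3, 1, 1, 1).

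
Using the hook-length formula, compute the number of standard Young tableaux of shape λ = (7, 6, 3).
# SYT of shape (7, 6, 3) = 91520

Hook-length formula: f^λ = n! / Π hook(c), product over all cells c of the Young diagram. For λ = (7, 6, 3), n = 16 boxes. Hook lengths by row (left-to-right, top-to-bottom): [9, 8, 7, 5, 4, 3, 1]; [7, 6, 5, 3, 2, 1]; [3, 2, 1]. Product of hooks = 228614400. So f^λ = 16! / 228614400 = 20922789888000 / 228614400 = 91520.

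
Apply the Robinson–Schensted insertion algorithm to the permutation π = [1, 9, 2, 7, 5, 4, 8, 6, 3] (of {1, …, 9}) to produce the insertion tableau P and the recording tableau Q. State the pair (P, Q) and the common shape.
P = [1, 2, 3, 6] / [4, 8] / [5] / [7] / [9];  Q = [1, 2, 4, 7] / [3, 8] / [5] / [6] / [9];  common shape = (4, 2, 1, 1, 1)

Row-insert the values π_1, π_2, … into P one at a time, bumping the leftmost entry strictly greater than the inserted value down to the next row. The recording tableau Q records, in position (i, j), the step at which that cell was added to P.
  Insert 1 (step 1): P = [1];  Q = [1]
  Insert 9 (step 2): P = [1, 9];  Q = [1, 2]
  Insert 2 (step 3): P = [1, 2] / [9];  Q = [1, 2] / [3]
  Insert 7 (step 4): P = [1, 2, 7] / [9];  Q = [1, 2, 4] / [3]
  Insert 5 (step 5): P = [1, 2, 5] / [7] / [9];  Q = [1, 2, 4] / [3] / [5]
  Insert 4 (step 6): P = [1, 2, 4] / [5] / [7] / [9];  Q = [1, 2, 4] / [3] / [5] / [6]
  Insert 8 (step 7): P = [1, 2, 4, 8] / [5] / [7] / [9];  Q = [1, 2, 4, 7] / [3] / [5] / [6]
  Insert 6 (step 8): P = [1, 2, 4, 6] / [5, 8] / [7] / [9];  Q = [1, 2, 4, 7] / [3, 8] / [5] / [6]
  Insert 3 (step 9): P = [1, 2, 3, 6] / [4, 8] / [5] / [7] / [9];  Q = [1, 2, 4, 7] / [3, 8] / [5] / [6] / [9]
Final shape: (4, 2, 1, 1, 1).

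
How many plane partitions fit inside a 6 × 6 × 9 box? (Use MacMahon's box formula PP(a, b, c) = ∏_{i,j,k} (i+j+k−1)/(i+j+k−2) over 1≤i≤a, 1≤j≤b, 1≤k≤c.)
PP(6, 6, 9) = 6062460972064640

Evaluate the triple product over i = 1..6, j = 1..6, k = 1..9. The factors are (2/1) · (3/2) · (4/3) · (5/4) · (6/5) · (7/6) · (8/7) · (9/8) · … (324 factors total). The numerators and denominators telescope so the product is an integer; carrying out the multiplication exactly gives PP(6, 6, 9) = 6062460972064640.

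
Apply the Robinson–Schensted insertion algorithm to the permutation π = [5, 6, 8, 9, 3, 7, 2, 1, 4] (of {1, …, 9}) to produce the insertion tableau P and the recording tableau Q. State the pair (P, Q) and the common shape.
P = [1, 4, 7, 9] / [2, 6] / [3, 8] / [5];  Q = [1, 2, 3, 4] / [5, 6] / [7, 9] / [8];  common shape = (4, 2, 2, 1)

Row-insert the values π_1, π_2, … into P one at a time, bumping the leftmost entry strictly greater than the inserted value down to the next row. The recording tableau Q records, in position (i, j), the step at which that cell was added to P.
  Insert 5 (step 1): P = [5];  Q = [1]
  Insert 6 (step 2): P = [5, 6];  Q = [1, 2]
  Insert 8 (step 3): P = [5, 6, 8];  Q = [1, 2, 3]
  Insert 9 (step 4): P = [5, 6, 8, 9];  Q = [1, 2, 3, 4]
  Insert 3 (step 5): P = [3, 6, 8, 9] / [5];  Q = [1, 2, 3, 4] / [5]
  Insert 7 (step 6): P = [3, 6, 7, 9] / [5, 8];  Q = [1, 2, 3, 4] / [5, 6]
  Insert 2 (step 7): P = [2, 6, 7, 9] / [3, 8] / [5];  Q = [1, 2, 3, 4] / [5, 6] / [7]
  Insert 1 (step 8): P = [1, 6, 7, 9] / [2, 8] / [3] / [5];  Q = [1, 2, 3, 4] / [5, 6] / [7] / [8]
  Insert 4 (step 9): P = [1, 4, 7, 9] / [2, 6] / [3, 8] / [5];  Q = [1, 2, 3, 4] / [5, 6] / [7, 9] / [8]
Final shape: (4, 2, 2, 1).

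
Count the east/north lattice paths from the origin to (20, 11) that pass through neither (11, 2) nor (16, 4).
Number of paths = 79821645

Inclusion–exclusion. Total paths: C(31, 20) = 84672315. Through P₁: C(13, 11)·C(18, 9) = 3792360. Through P₂: C(20, 16)·C(11, 4) = 1598850. Since P₁ is strictly southwest of P₂, a monotone path through both must visit P₁ then P₂; paths through both = C(13, 11)·C(7, 5)·C(11, 4) = 540540. Avoid both = 84672315 − 3792360 − 1598850 + 540540 = 79821645.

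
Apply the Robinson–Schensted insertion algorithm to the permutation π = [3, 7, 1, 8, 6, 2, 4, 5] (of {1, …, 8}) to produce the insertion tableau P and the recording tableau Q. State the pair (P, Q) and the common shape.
P = [1, 2, 4, 5] / [3, 6, 8] / [7];  Q = [1, 2, 4, 8] / [3, 5, 7] / [6];  common shape = (4, 3, 1)

Row-insert the values π_1, π_2, … into P one at a time, bumping the leftmost entry strictly greater than the inserted value down to the next row. The recording tableau Q records, in position (i, j), the step at which that cell was added to P.
  Insert 3 (step 1): P = [3];  Q = [1]
  Insert 7 (step 2): P = [3, 7];  Q = [1, 2]
  Insert 1 (step 3): P = [1, 7] / [3];  Q = [1, 2] / [3]
  Insert 8 (step 4): P = [1, 7, 8] / [3];  Q = [1, 2, 4] / [3]
  Insert 6 (step 5): P = [1, 6, 8] / [3, 7];  Q = [1, 2, 4] / [3, 5]
  Insert 2 (step 6): P = [1, 2, 8] / [3, 6] / [7];  Q = [1, 2, 4] / [3, 5] / [6]
  Insert 4 (step 7): P = [1, 2, 4] / [3, 6, 8] / [7];  Q = [1, 2, 4] / [3, 5, 7] / [6]
  Insert 5 (step 8): P = [1, 2, 4, 5] / [3, 6, 8] / [7];  Q = [1, 2, 4, 8] / [3, 5, 7] / [6]
Final shape: (4, 3, 1).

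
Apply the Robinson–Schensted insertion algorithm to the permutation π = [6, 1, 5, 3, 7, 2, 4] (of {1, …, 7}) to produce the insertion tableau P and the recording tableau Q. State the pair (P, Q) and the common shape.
P = [1, 2, 4] / [3, 7] / [5] / [6];  Q = [1, 3, 5] / [2, 7] / [4] / [6];  common shape = (3, 2, 1, 1)

Row-insert the values π_1, π_2, … into P one at a time, bumping the leftmost entry strictly greater than the inserted value down to the next row. The recording tableau Q records, in position (i, j), the step at which that cell was added to P.
  Insert 6 (step 1): P = [6];  Q = [1]
  Insert 1 (step 2): P = [1] / [6];  Q = [1] / [2]
  Insert 5 (step 3): P = [1, 5] / [6];  Q = [1, 3] / [2]
  Insert 3 (step 4): P = [1, 3] / [5] / [6];  Q = [1, 3] / [2] / [4]
  Insert 7 (step 5): P = [1, 3, 7] / [5] / [6];  Q = [1, 3, 5] / [2] / [4]
  Insert 2 (step 6): P = [1, 2, 7] / [3] / [5] / [6];  Q = [1, 3, 5] / [2] / [4] / [6]
  Insert 4 (step 7): P = [1, 2, 4] / [3, 7] / [5] / [6];  Q = [1, 3, 5] / [2, 7] / [4] / [6]
Final shape: (3, 2, 1, 1).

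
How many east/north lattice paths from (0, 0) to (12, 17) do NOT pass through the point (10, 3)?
Number of paths = 51861615

Total paths from (0, 0) to (12, 17): C(29, 12) = 51895935. Paths through (10, 3): (paths (0, 0) → (10, 3)) × (paths (10, 3) → (12, 17)) = C(13, 10) · C(16, 2) = 286 · 120 = 34320. Avoidance count = 51895935 − 34320 = 51861615.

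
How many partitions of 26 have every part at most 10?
p(26, parts ≤ 10) = 1761

Use the recurrence p(n, m) = p(n, m−1) + p(n−m, m): either the largest part is < m (count p(n, m−1)) or the largest part is exactly m (remove one copy of m, count p(n−m, m)). With p(0, ·) = 1 this gives p(26, parts ≤ 10) = 1761. (By conjugating Young diagrams, this also counts partitions of 26 into at most 10 parts.)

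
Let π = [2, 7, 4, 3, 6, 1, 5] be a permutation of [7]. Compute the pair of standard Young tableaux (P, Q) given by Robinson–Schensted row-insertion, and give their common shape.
P = [1, 3, 5] / [2, 6] / [4] / [7];  Q = [1, 2, 5] / [3, 7] / [4] / [6];  common shape = (3, 2, 1, 1)

Row-insert the values π_1, π_2, … into P one at a time, bumping the leftmost entry strictly greater than the inserted value down to the next row. The recording tableau Q records, in position (i, j), the step at which that cell was added to P.
  Insert 2 (step 1): P = [2];  Q = [1]
  Insert 7 (step 2): P = [2, 7];  Q = [1, 2]
  Insert 4 (step 3): P = [2, 4] / [7];  Q = [1, 2] / [3]
  Insert 3 (step 4): P = [2, 3] / [4] / [7];  Q = [1, 2] / [3] / [4]
  Insert 6 (step 5): P = [2, 3, 6] / [4] / [7];  Q = [1, 2, 5] / [3] / [4]
  Insert 1 (step 6): P = [1, 3, 6] / [2] / [4] / [7];  Q = [1, 2, 5] / [3] / [4] / [6]
  Insert 5 (step 7): P = [1, 3, 5] / [2, 6] / [4] / [7];  Q = [1, 2, 5] / [3, 7] / [4] / [6]
Final shape: (3, 2, 1, 1).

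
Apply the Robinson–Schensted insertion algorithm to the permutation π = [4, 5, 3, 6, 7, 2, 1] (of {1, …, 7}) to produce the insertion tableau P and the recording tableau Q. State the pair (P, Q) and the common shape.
P = [1, 5, 6, 7] / [2] / [3] / [4];  Q = [1, 2, 4, 5] / [3] / [6] / [7];  common shape = (4, 1, 1, 1)

Row-insert the values π_1, π_2, … into P one at a time, bumping the leftmost entry strictly greater than the inserted value down to the next row. The recording tableau Q records, in position (i, j), the step at which that cell was added to P.
  Insert 4 (step 1): P = [4];  Q = [1]
  Insert 5 (step 2): P = [4, 5];  Q = [1, 2]
  Insert 3 (step 3): P = [3, 5] / [4];  Q = [1, 2] / [3]
  Insert 6 (step 4): P = [3, 5, 6] / [4];  Q = [1, 2, 4] / [3]
  Insert 7 (step 5): P = [3, 5, 6, 7] / [4];  Q = [1, 2, 4, 5] / [3]
  Insert 2 (step 6): P = [2, 5, 6, 7] / [3] / [4];  Q = [1, 2, 4, 5] / [3] / [6]
  Insert 1 (step 7): P = [1, 5, 6, 7] / [2] / [3] / [4];  Q = [1, 2, 4, 5] / [3] / [6] / [7]
Final shape: (4, 1, 1, 1).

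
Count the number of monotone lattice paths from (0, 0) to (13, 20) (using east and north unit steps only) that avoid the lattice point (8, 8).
Number of paths = 493526880

Total paths from (0, 0) to (13, 20): C(33, 13) = 573166440. Paths through (8, 8): (paths (0, 0) → (8, 8)) × (paths (8, 8) → (13, 20)) = C(16, 8) · C(17, 5) = 12870 · 6188 = 79639560. Avoidance count = 573166440 − 79639560 = 493526880.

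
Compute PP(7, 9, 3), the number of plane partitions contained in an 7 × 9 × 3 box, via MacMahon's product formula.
PP(7, 9, 3) = 24584605760

Evaluate the triple product over i = 1..7, j = 1..9, k = 1..3. The factors are (2/1) · (3/2) · (4/3) · (3/2) · (4/3) · (5/4) · (4/3) · (5/4) · … (189 factors total). The numerators and denominators telescope so the product is an integer; carrying out the multiplication exactly gives PP(7, 9, 3) = 24584605760.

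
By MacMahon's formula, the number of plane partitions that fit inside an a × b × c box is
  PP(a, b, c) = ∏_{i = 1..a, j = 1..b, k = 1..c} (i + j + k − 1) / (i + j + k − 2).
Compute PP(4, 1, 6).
PP(4, 1, 6) = 210

Evaluate the triple product over i = 1..4, j = 1..1, k = 1..6. The factors are (2/1) · (3/2) · (4/3) · (5/4) · (6/5) · (7/6) · (3/2) · (4/3) · … (24 factors total). The numerators and denominators telescope so the product is an integer; carrying out the multiplication exactly gives PP(4, 1, 6) = 210.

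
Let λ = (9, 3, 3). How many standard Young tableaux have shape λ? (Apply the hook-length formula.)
# SYT of shape (9, 3, 3) = 12740

Hook-length formula: f^λ = n! / Π hook(c), product over all cells c of the Young diagram. For λ = (9, 3, 3), n = 15 boxes. Hook lengths by row (left-to-right, top-to-bottom): [11, 10, 9, 6, 5, 4, 3, 2, 1]; [4, 3, 2]; [3, 2, 1]. Product of hooks = 102643200. So f^λ = 15! / 102643200 = 1307674368000 / 102643200 = 12740.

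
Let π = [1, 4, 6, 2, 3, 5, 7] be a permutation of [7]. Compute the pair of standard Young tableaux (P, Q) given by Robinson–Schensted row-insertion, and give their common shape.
P = [1, 2, 3, 5, 7] / [4, 6];  Q = [1, 2, 3, 6, 7] / [4, 5];  common shape = (5, 2)

Row-insert the values π_1, π_2, … into P one at a time, bumping the leftmost entry strictly greater than the inserted value down to the next row. The recording tableau Q records, in position (i, j), the step at which that cell was added to P.
  Insert 1 (step 1): P = [1];  Q = [1]
  Insert 4 (step 2): P = [1, 4];  Q = [1, 2]
  Insert 6 (step 3): P = [1, 4, 6];  Q = [1, 2, 3]
  Insert 2 (step 4): P = [1, 2, 6] / [4];  Q = [1, 2, 3] / [4]
  Insert 3 (step 5): P = [1, 2, 3] / [4, 6];  Q = [1, 2, 3] / [4, 5]
  Insert 5 (step 6): P = [1, 2, 3, 5] / [4, 6];  Q = [1, 2, 3, 6] / [4, 5]
  Insert 7 (step 7): P = [1, 2, 3, 5, 7] / [4, 6];  Q = [1, 2, 3, 6, 7] / [4, 5]
Final shape: (5, 2).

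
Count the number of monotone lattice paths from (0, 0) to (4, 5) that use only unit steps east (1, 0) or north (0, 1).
Number of paths = 126

A monotone lattice path from (0, 0) to (4, 5) consists of 4 east steps and 5 north steps in some order, so it is determined by which 4 of the 9 steps are east. The count is C(9, 4) = 126.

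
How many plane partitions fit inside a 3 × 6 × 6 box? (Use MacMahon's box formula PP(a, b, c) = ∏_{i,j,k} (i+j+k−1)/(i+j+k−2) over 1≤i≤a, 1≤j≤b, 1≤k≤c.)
PP(3, 6, 6) = 24293412

Evaluate the triple product over i = 1..3, j = 1..6, k = 1..6. The factors are (2/1) · (3/2) · (4/3) · (5/4) · (6/5) · (7/6) · (3/2) · (4/3) · … (108 factors total). The numerators and denominators telescope so the product is an integer; carrying out the multiplication exactly gives PP(3, 6, 6) = 24293412.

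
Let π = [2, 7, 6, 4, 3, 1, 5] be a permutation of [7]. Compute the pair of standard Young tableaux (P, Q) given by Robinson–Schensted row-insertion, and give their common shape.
P = [1, 3, 5] / [2] / [4] / [6] / [7];  Q = [1, 2, 7] / [3] / [4] / [5] / [6];  common shape = (3, 1, 1, 1, 1)

Row-insert the values π_1, π_2, … into P one at a time, bumping the leftmost entry strictly greater than the inserted value down to the next row. The recording tableau Q records, in position (i, j), the step at which that cell was added to P.
  Insert 2 (step 1): P = [2];  Q = [1]
  Insert 7 (step 2): P = [2, 7];  Q = [1, 2]
  Insert 6 (step 3): P = [2, 6] / [7];  Q = [1, 2] / [3]
  Insert 4 (step 4): P = [2, 4] / [6] / [7];  Q = [1, 2] / [3] / [4]
  Insert 3 (step 5): P = [2, 3] / [4] / [6] / [7];  Q = [1, 2] / [3] / [4] / [5]
  Insert 1 (step 6): P = [1, 3] / [2] / [4] / [6] / [7];  Q = [1, 2] / [3] / [4] / [5] / [6]
  Insert 5 (step 7): P = [1, 3, 5] / [2] / [4] / [6] / [7];  Q = [1, 2, 7] / [3] / [4] / [5] / [6]
Final shape: (3, 1, 1, 1, 1).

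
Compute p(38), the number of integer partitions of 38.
p(38) = 26015

Compute p(n) via the recurrence p(n, m) = p(n, m−1) + p(n−m, m), where p(n, m) counts partitions of n with all parts ≤ m and p(n) = p(n, n). The base cases are p(0, m) = 1 and p(n, 0) = 0 for n > 0. Filling the table yields p(38) = 26015. (Euler's pentagonal recurrence is an alternative.)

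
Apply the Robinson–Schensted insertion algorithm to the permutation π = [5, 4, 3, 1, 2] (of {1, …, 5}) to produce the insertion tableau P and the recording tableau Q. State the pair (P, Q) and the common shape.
P = [1, 2] / [3] / [4] / [5];  Q = [1, 5] / [2] / [3] / [4];  common shape = (2, 1, 1, 1)

Row-insert the values π_1, π_2, … into P one at a time, bumping the leftmost entry strictly greater than the inserted value down to the next row. The recording tableau Q records, in position (i, j), the step at which that cell was added to P.
  Insert 5 (step 1): P = [5];  Q = [1]
  Insert 4 (step 2): P = [4] / [5];  Q = [1] / [2]
  Insert 3 (step 3): P = [3] / [4] / [5];  Q = [1] / [2] / [3]
  Insert 1 (step 4): P = [1] / [3] / [4] / [5];  Q = [1] / [2] / [3] / [4]
  Insert 2 (step 5): P = [1, 2] / [3] / [4] / [5];  Q = [1, 5] / [2] / [3] / [4]
Final shape: (2, 1, 1, 1).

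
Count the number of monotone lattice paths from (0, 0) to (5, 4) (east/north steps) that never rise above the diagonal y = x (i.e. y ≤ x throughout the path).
Number of paths = 42

By the reflection principle (André's argument), the number of monotone paths to (5, 4) with n ≤ m that never go above y = x is C(9, 5) − C(9, 6) = 126 − 84 = 42.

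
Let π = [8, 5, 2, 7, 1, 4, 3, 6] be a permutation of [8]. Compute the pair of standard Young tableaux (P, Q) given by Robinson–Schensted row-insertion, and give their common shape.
P = [1, 3, 6] / [2, 4] / [5, 7] / [8];  Q = [1, 4, 8] / [2, 6] / [3, 7] / [5];  common shape = (3, 2, 2, 1)

Row-insert the values π_1, π_2, … into P one at a time, bumping the leftmost entry strictly greater than the inserted value down to the next row. The recording tableau Q records, in position (i, j), the step at which that cell was added to P.
  Insert 8 (step 1): P = [8];  Q = [1]
  Insert 5 (step 2): P = [5] / [8];  Q = [1] / [2]
  Insert 2 (step 3): P = [2] / [5] / [8];  Q = [1] / [2] / [3]
  Insert 7 (step 4): P = [2, 7] / [5] / [8];  Q = [1, 4] / [2] / [3]
  Insert 1 (step 5): P = [1, 7] / [2] / [5] / [8];  Q = [1, 4] / [2] / [3] / [5]
  Insert 4 (step 6): P = [1, 4] / [2, 7] / [5] / [8];  Q = [1, 4] / [2, 6] / [3] / [5]
  Insert 3 (step 7): P = [1, 3] / [2, 4] / [5, 7] / [8];  Q = [1, 4] / [2, 6] / [3, 7] / [5]
  Insert 6 (step 8): P = [1, 3, 6] / [2, 4] / [5, 7] / [8];  Q = [1, 4, 8] / [2, 6] / [3, 7] / [5]
Final shape: (3, 2, 2, 1).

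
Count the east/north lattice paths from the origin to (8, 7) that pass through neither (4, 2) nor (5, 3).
Number of paths = 3635

Inclusion–exclusion. Total paths: C(15, 8) = 6435. Through P₁: C(6, 4)·C(9, 4) = 1890. Through P₂: C(8, 5)·C(7, 3) = 1960. Since P₁ is strictly southwest of P₂, a monotone path through both must visit P₁ then P₂; paths through both = C(6, 4)·C(2, 1)·C(7, 3) = 1050. Avoid both = 6435 − 1890 − 1960 + 1050 = 3635.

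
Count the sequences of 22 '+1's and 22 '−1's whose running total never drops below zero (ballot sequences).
C_22 = 91482563640

These ballot sequences are counted by the Catalan number C_n = (1/(n + 1)) · C(2n, n). For n = 22: C_22 = (1/23) · C(44, 22) = 2104098963720/23 = 91482563640.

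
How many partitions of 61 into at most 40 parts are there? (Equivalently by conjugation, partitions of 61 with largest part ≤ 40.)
p(61, parts ≤ 40) = 1118791

Use the recurrence p(n, m) = p(n, m−1) + p(n−m, m): either the largest part is < m (count p(n, m−1)) or the largest part is exactly m (remove one copy of m, count p(n−m, m)). With p(0, ·) = 1 this gives p(61, parts ≤ 40) = 1118791. (By conjugating Young diagrams, this also counts partitions of 61 into at most 40 parts.)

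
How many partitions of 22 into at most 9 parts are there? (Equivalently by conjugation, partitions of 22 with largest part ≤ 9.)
p(22, parts ≤ 9) = 732

Use the recurrence p(n, m) = p(n, m−1) + p(n−m, m): either the largest part is < m (count p(n, m−1)) or the largest part is exactly m (remove one copy of m, count p(n−m, m)). With p(0, ·) = 1 this gives p(22, parts ≤ 9) = 732. (By conjugating Young diagrams, this also counts partitions of 22 into at most 9 parts.)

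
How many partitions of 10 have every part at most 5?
p(10, parts ≤ 5) = 30

Partitions of 10 with all parts ≤ 5: 5+5, 5+4+1, 5+3+2, 5+3+1+1, 5+2+2+1, 5+2+1+1+1, 5+1+1+1+1+1, 4+4+2, 4+4+1+1, 4+3+3, 4+3+2+1, 4+3+1+1+1, 4+2+2+2, 4+2+2+1+1, 4+2+1+1+1+1, 4+1+1+1+1+1+1, 3+3+3+1, 3+3+2+2, 3+3+2+1+1, 3+3+1+1+1+1, 3+2+2+2+1, 3+2+2+1+1+1, 3+2+1+1+1+1+1, 3+1+1+1+1+1+1+1, 2+2+2+2+2, 2+2+2+2+1+1, 2+2+2+1+1+1+1, 2+2+1+1+1+1+1+1, 2+1+1+1+1+1+1+1+1, 1+1+1+1+1+1+1+1+1+1. Count = 30.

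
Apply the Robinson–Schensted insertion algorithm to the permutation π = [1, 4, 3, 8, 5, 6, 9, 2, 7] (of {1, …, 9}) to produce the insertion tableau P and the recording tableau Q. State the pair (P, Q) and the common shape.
P = [1, 2, 5, 6, 7] / [3, 8, 9] / [4];  Q = [1, 2, 4, 6, 7] / [3, 5, 9] / [8];  common shape = (5, 3, 1)

Row-insert the values π_1, π_2, … into P one at a time, bumping the leftmost entry strictly greater than the inserted value down to the next row. The recording tableau Q records, in position (i, j), the step at which that cell was added to P.
  Insert 1 (step 1): P = [1];  Q = [1]
  Insert 4 (step 2): P = [1, 4];  Q = [1, 2]
  Insert 3 (step 3): P = [1, 3] / [4];  Q = [1, 2] / [3]
  Insert 8 (step 4): P = [1, 3, 8] / [4];  Q = [1, 2, 4] / [3]
  Insert 5 (step 5): P = [1, 3, 5] / [4, 8];  Q = [1, 2, 4] / [3, 5]
  Insert 6 (step 6): P = [1, 3, 5, 6] / [4, 8];  Q = [1, 2, 4, 6] / [3, 5]
  Insert 9 (step 7): P = [1, 3, 5, 6, 9] / [4, 8];  Q = [1, 2, 4, 6, 7] / [3, 5]
  Insert 2 (step 8): P = [1, 2, 5, 6, 9] / [3, 8] / [4];  Q = [1, 2, 4, 6, 7] / [3, 5] / [8]
  Insert 7 (step 9): P = [1, 2, 5, 6, 7] / [3, 8, 9] / [4];  Q = [1, 2, 4, 6, 7] / [3, 5, 9] / [8]
Final shape: (5, 3, 1).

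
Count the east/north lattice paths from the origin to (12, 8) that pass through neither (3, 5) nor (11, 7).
Number of paths = 55042

Inclusion–exclusion. Total paths: C(20, 12) = 125970. Through P₁: C(8, 3)·C(12, 9) = 12320. Through P₂: C(18, 11)·C(2, 1) = 63648. Since P₁ is strictly southwest of P₂, a monotone path through both must visit P₁ then P₂; paths through both = C(8, 3)·C(10, 8)·C(2, 1) = 5040. Avoid both = 125970 − 12320 − 63648 + 5040 = 55042.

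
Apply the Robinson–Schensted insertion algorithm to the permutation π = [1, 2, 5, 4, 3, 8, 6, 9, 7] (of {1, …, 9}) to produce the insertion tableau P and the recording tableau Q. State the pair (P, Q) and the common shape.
P = [1, 2, 3, 6, 7] / [4, 8, 9] / [5];  Q = [1, 2, 3, 6, 8] / [4, 7, 9] / [5];  common shape = (5, 3, 1)

Row-insert the values π_1, π_2, … into P one at a time, bumping the leftmost entry strictly greater than the inserted value down to the next row. The recording tableau Q records, in position (i, j), the step at which that cell was added to P.
  Insert 1 (step 1): P = [1];  Q = [1]
  Insert 2 (step 2): P = [1, 2];  Q = [1, 2]
  Insert 5 (step 3): P = [1, 2, 5];  Q = [1, 2, 3]
  Insert 4 (step 4): P = [1, 2, 4] / [5];  Q = [1, 2, 3] / [4]
  Insert 3 (step 5): P = [1, 2, 3] / [4] / [5];  Q = [1, 2, 3] / [4] / [5]
  Insert 8 (step 6): P = [1, 2, 3, 8] / [4] / [5];  Q = [1, 2, 3, 6] / [4] / [5]
  Insert 6 (step 7): P = [1, 2, 3, 6] / [4, 8] / [5];  Q = [1, 2, 3, 6] / [4, 7] / [5]
  Insert 9 (step 8): P = [1, 2, 3, 6, 9] / [4, 8] / [5];  Q = [1, 2, 3, 6, 8] / [4, 7] / [5]
  Insert 7 (step 9): P = [1, 2, 3, 6, 7] / [4, 8, 9] / [5];  Q = [1, 2, 3, 6, 8] / [4, 7, 9] / [5]
Final shape: (5, 3, 1).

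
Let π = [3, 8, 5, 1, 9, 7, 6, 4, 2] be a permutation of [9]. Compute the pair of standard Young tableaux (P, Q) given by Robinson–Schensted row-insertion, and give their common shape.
P = [1, 2, 6] / [3, 4] / [5, 9] / [7] / [8];  Q = [1, 2, 5] / [3, 6] / [4, 7] / [8] / [9];  common shape = (3, 2, 2, 1, 1)

Row-insert the values π_1, π_2, … into P one at a time, bumping the leftmost entry strictly greater than the inserted value down to the next row. The recording tableau Q records, in position (i, j), the step at which that cell was added to P.
  Insert 3 (step 1): P = [3];  Q = [1]
  Insert 8 (step 2): P = [3, 8];  Q = [1, 2]
  Insert 5 (step 3): P = [3, 5] / [8];  Q = [1, 2] / [3]
  Insert 1 (step 4): P = [1, 5] / [3] / [8];  Q = [1, 2] / [3] / [4]
  Insert 9 (step 5): P = [1, 5, 9] / [3] / [8];  Q = [1, 2, 5] / [3] / [4]
  Insert 7 (step 6): P = [1, 5, 7] / [3, 9] / [8];  Q = [1, 2, 5] / [3, 6] / [4]
  Insert 6 (step 7): P = [1, 5, 6] / [3, 7] / [8, 9];  Q = [1, 2, 5] / [3, 6] / [4, 7]
  Insert 4 (step 8): P = [1, 4, 6] / [3, 5] / [7, 9] / [8];  Q = [1, 2, 5] / [3, 6] / [4, 7] / [8]
  Insert 2 (step 9): P = [1, 2, 6] / [3, 4] / [5, 9] / [7] / [8];  Q = [1, 2, 5] / [3, 6] / [4, 7] / [8] / [9]
Final shape: (3, 2, 2, 1, 1).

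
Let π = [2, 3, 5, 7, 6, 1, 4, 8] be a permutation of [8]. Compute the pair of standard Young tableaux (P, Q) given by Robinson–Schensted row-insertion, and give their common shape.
P = [1, 3, 4, 6, 8] / [2, 5] / [7];  Q = [1, 2, 3, 4, 8] / [5, 7] / [6];  common shape = (5, 2, 1)

Row-insert the values π_1, π_2, … into P one at a time, bumping the leftmost entry strictly greater than the inserted value down to the next row. The recording tableau Q records, in position (i, j), the step at which that cell was added to P.
  Insert 2 (step 1): P = [2];  Q = [1]
  Insert 3 (step 2): P = [2, 3];  Q = [1, 2]
  Insert 5 (step 3): P = [2, 3, 5];  Q = [1, 2, 3]
  Insert 7 (step 4): P = [2, 3, 5, 7];  Q = [1, 2, 3, 4]
  Insert 6 (step 5): P = [2, 3, 5, 6] / [7];  Q = [1, 2, 3, 4] / [5]
  Insert 1 (step 6): P = [1, 3, 5, 6] / [2] / [7];  Q = [1, 2, 3, 4] / [5] / [6]
  Insert 4 (step 7): P = [1, 3, 4, 6] / [2, 5] / [7];  Q = [1, 2, 3, 4] / [5, 7] / [6]
  Insert 8 (step 8): P = [1, 3, 4, 6, 8] / [2, 5] / [7];  Q = [1, 2, 3, 4, 8] / [5, 7] / [6]
Final shape: (5, 2, 1).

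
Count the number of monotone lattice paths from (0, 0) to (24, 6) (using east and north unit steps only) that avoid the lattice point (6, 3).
Number of paths = 482055

Total paths from (0, 0) to (24, 6): C(30, 24) = 593775. Paths through (6, 3): (paths (0, 0) → (6, 3)) × (paths (6, 3) → (24, 6)) = C(9, 6) · C(21, 18) = 84 · 1330 = 111720. Avoidance count = 593775 − 111720 = 482055.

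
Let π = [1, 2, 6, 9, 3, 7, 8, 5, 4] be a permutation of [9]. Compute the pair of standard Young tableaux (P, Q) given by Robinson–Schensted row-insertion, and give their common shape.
P = [1, 2, 3, 4, 8] / [5, 7] / [6] / [9];  Q = [1, 2, 3, 4, 7] / [5, 6] / [8] / [9];  common shape = (5, 2, 1, 1)

Row-insert the values π_1, π_2, … into P one at a time, bumping the leftmost entry strictly greater than the inserted value down to the next row. The recording tableau Q records, in position (i, j), the step at which that cell was added to P.
  Insert 1 (step 1): P = [1];  Q = [1]
  Insert 2 (step 2): P = [1, 2];  Q = [1, 2]
  Insert 6 (step 3): P = [1, 2, 6];  Q = [1, 2, 3]
  Insert 9 (step 4): P = [1, 2, 6, 9];  Q = [1, 2, 3, 4]
  Insert 3 (step 5): P = [1, 2, 3, 9] / [6];  Q = [1, 2, 3, 4] / [5]
  Insert 7 (step 6): P = [1, 2, 3, 7] / [6, 9];  Q = [1, 2, 3, 4] / [5, 6]
  Insert 8 (step 7): P = [1, 2, 3, 7, 8] / [6, 9];  Q = [1, 2, 3, 4, 7] / [5, 6]
  Insert 5 (step 8): P = [1, 2, 3, 5, 8] / [6, 7] / [9];  Q = [1, 2, 3, 4, 7] / [5, 6] / [8]
  Insert 4 (step 9): P = [1, 2, 3, 4, 8] / [5, 7] / [6] / [9];  Q = [1, 2, 3, 4, 7] / [5, 6] / [8] / [9]
Final shape: (5, 2, 1, 1).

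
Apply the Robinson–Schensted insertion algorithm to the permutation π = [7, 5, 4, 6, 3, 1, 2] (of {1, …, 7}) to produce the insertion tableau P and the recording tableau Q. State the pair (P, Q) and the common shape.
P = [1, 2] / [3, 6] / [4] / [5] / [7];  Q = [1, 4] / [2, 7] / [3] / [5] / [6];  common shape = (2, 2, 1, 1, 1)

Row-insert the values π_1, π_2, … into P one at a time, bumping the leftmost entry strictly greater than the inserted value down to the next row. The recording tableau Q records, in position (i, j), the step at which that cell was added to P.
  Insert 7 (step 1): P = [7];  Q = [1]
  Insert 5 (step 2): P = [5] / [7];  Q = [1] / [2]
  Insert 4 (step 3): P = [4] / [5] / [7];  Q = [1] / [2] / [3]
  Insert 6 (step 4): P = [4, 6] / [5] / [7];  Q = [1, 4] / [2] / [3]
  Insert 3 (step 5): P = [3, 6] / [4] / [5] / [7];  Q = [1, 4] / [2] / [3] / [5]
  Insert 1 (step 6): P = [1, 6] / [3] / [4] / [5] / [7];  Q = [1, 4] / [2] / [3] / [5] / [6]
  Insert 2 (step 7): P = [1, 2] / [3, 6] / [4] / [5] / [7];  Q = [1, 4] / [2, 7] / [3] / [5] / [6]
Final shape: (2, 2, 1, 1, 1).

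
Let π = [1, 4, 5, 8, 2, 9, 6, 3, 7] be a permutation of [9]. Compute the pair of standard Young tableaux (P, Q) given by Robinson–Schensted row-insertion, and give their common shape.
P = [1, 2, 3, 6, 7] / [4, 5, 9] / [8];  Q = [1, 2, 3, 4, 6] / [5, 7, 9] / [8];  common shape = (5, 3, 1)

Row-insert the values π_1, π_2, … into P one at a time, bumping the leftmost entry strictly greater than the inserted value down to the next row. The recording tableau Q records, in position (i, j), the step at which that cell was added to P.
  Insert 1 (step 1): P = [1];  Q = [1]
  Insert 4 (step 2): P = [1, 4];  Q = [1, 2]
  Insert 5 (step 3): P = [1, 4, 5];  Q = [1, 2, 3]
  Insert 8 (step 4): P = [1, 4, 5, 8];  Q = [1, 2, 3, 4]
  Insert 2 (step 5): P = [1, 2, 5, 8] / [4];  Q = [1, 2, 3, 4] / [5]
  Insert 9 (step 6): P = [1, 2, 5, 8, 9] / [4];  Q = [1, 2, 3, 4, 6] / [5]
  Insert 6 (step 7): P = [1, 2, 5, 6, 9] / [4, 8];  Q = [1, 2, 3, 4, 6] / [5, 7]
  Insert 3 (step 8): P = [1, 2, 3, 6, 9] / [4, 5] / [8];  Q = [1, 2, 3, 4, 6] / [5, 7] / [8]
  Insert 7 (step 9): P = [1, 2, 3, 6, 7] / [4, 5, 9] / [8];  Q = [1, 2, 3, 4, 6] / [5, 7, 9] / [8]
Final shape: (5, 3, 1).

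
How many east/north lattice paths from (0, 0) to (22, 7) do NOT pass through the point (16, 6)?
Number of paths = 1038489

Total paths from (0, 0) to (22, 7): C(29, 22) = 1560780. Paths through (16, 6): (paths (0, 0) → (16, 6)) × (paths (16, 6) → (22, 7)) = C(22, 16) · C(7, 6) = 74613 · 7 = 522291. Avoidance count = 1560780 − 522291 = 1038489.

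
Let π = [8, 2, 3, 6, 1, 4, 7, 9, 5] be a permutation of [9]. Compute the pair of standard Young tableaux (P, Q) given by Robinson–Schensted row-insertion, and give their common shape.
P = [1, 3, 4, 5, 9] / [2, 6, 7] / [8];  Q = [1, 3, 4, 7, 8] / [2, 6, 9] / [5];  common shape = (5, 3, 1)

Row-insert the values π_1, π_2, … into P one at a time, bumping the leftmost entry strictly greater than the inserted value down to the next row. The recording tableau Q records, in position (i, j), the step at which that cell was added to P.
  Insert 8 (step 1): P = [8];  Q = [1]
  Insert 2 (step 2): P = [2] / [8];  Q = [1] / [2]
  Insert 3 (step 3): P = [2, 3] / [8];  Q = [1, 3] / [2]
  Insert 6 (step 4): P = [2, 3, 6] / [8];  Q = [1, 3, 4] / [2]
  Insert 1 (step 5): P = [1, 3, 6] / [2] / [8];  Q = [1, 3, 4] / [2] / [5]
  Insert 4 (step 6): P = [1, 3, 4] / [2, 6] / [8];  Q = [1, 3, 4] / [2, 6] / [5]
  Insert 7 (step 7): P = [1, 3, 4, 7] / [2, 6] / [8];  Q = [1, 3, 4, 7] / [2, 6] / [5]
  Insert 9 (step 8): P = [1, 3, 4, 7, 9] / [2, 6] / [8];  Q = [1, 3, 4, 7, 8] / [2, 6] / [5]
  Insert 5 (step 9): P = [1, 3, 4, 5, 9] / [2, 6, 7] / [8];  Q = [1, 3, 4, 7, 8] / [2, 6, 9] / [5]
Final shape: (5, 3, 1).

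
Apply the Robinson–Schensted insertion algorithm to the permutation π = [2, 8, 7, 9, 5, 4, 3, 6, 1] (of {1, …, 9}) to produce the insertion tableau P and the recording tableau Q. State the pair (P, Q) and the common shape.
P = [1, 3, 6] / [2, 9] / [4] / [5] / [7] / [8];  Q = [1, 2, 4] / [3, 8] / [5] / [6] / [7] / [9];  common shape = (3, 2, 1, 1, 1, 1)

Row-insert the values π_1, π_2, … into P one at a time, bumping the leftmost entry strictly greater than the inserted value down to the next row. The recording tableau Q records, in position (i, j), the step at which that cell was added to P.
  Insert 2 (step 1): P = [2];  Q = [1]
  Insert 8 (step 2): P = [2, 8];  Q = [1, 2]
  Insert 7 (step 3): P = [2, 7] / [8];  Q = [1, 2] / [3]
  Insert 9 (step 4): P = [2, 7, 9] / [8];  Q = [1, 2, 4] / [3]
  Insert 5 (step 5): P = [2, 5, 9] / [7] / [8];  Q = [1, 2, 4] / [3] / [5]
  Insert 4 (step 6): P = [2, 4, 9] / [5] / [7] / [8];  Q = [1, 2, 4] / [3] / [5] / [6]
  Insert 3 (step 7): P = [2, 3, 9] / [4] / [5] / [7] / [8];  Q = [1, 2, 4] / [3] / [5] / [6] / [7]
  Insert 6 (step 8): P = [2, 3, 6] / [4, 9] / [5] / [7] / [8];  Q = [1, 2, 4] / [3, 8] / [5] / [6] / [7]
  Insert 1 (step 9): P = [1, 3, 6] / [2, 9] / [4] / [5] / [7] / [8];  Q = [1, 2, 4] / [3, 8] / [5] / [6] / [7] / [9]
Final shape: (3, 2, 1, 1, 1, 1).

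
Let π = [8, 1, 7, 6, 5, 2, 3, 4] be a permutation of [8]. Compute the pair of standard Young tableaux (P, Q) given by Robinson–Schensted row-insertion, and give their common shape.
P = [1, 2, 3, 4] / [5] / [6] / [7] / [8];  Q = [1, 3, 7, 8] / [2] / [4] / [5] / [6];  common shape = (4, 1, 1, 1, 1)

Row-insert the values π_1, π_2, … into P one at a time, bumping the leftmost entry strictly greater than the inserted value down to the next row. The recording tableau Q records, in position (i, j), the step at which that cell was added to P.
  Insert 8 (step 1): P = [8];  Q = [1]
  Insert 1 (step 2): P = [1] / [8];  Q = [1] / [2]
  Insert 7 (step 3): P = [1, 7] / [8];  Q = [1, 3] / [2]
  Insert 6 (step 4): P = [1, 6] / [7] / [8];  Q = [1, 3] / [2] / [4]
  Insert 5 (step 5): P = [1, 5] / [6] / [7] / [8];  Q = [1, 3] / [2] / [4] / [5]
  Insert 2 (step 6): P = [1, 2] / [5] / [6] / [7] / [8];  Q = [1, 3] / [2] / [4] / [5] / [6]
  Insert 3 (step 7): P = [1, 2, 3] / [5] / [6] / [7] / [8];  Q = [1, 3, 7] / [2] / [4] / [5] / [6]
  Insert 4 (step 8): P = [1, 2, 3, 4] / [5] / [6] / [7] / [8];  Q = [1, 3, 7, 8] / [2] / [4] / [5] / [6]
Final shape: (4, 1, 1, 1, 1).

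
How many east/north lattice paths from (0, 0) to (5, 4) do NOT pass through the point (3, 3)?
Number of paths = 66

Total paths from (0, 0) to (5, 4): C(9, 5) = 126. Paths through (3, 3): (paths (0, 0) → (3, 3)) × (paths (3, 3) → (5, 4)) = C(6, 3) · C(3, 2) = 20 · 3 = 60. Avoidance count = 126 − 60 = 66.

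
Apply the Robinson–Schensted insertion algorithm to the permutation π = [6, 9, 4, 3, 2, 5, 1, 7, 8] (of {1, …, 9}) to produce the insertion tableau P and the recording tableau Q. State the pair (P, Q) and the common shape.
P = [1, 5, 7, 8] / [2, 9] / [3] / [4] / [6];  Q = [1, 2, 8, 9] / [3, 6] / [4] / [5] / [7];  common shape = (4, 2, 1, 1, 1)

Row-insert the values π_1, π_2, … into P one at a time, bumping the leftmost entry strictly greater than the inserted value down to the next row. The recording tableau Q records, in position (i, j), the step at which that cell was added to P.
  Insert 6 (step 1): P = [6];  Q = [1]
  Insert 9 (step 2): P = [6, 9];  Q = [1, 2]
  Insert 4 (step 3): P = [4, 9] / [6];  Q = [1, 2] / [3]
  Insert 3 (step 4): P = [3, 9] / [4] / [6];  Q = [1, 2] / [3] / [4]
  Insert 2 (step 5): P = [2, 9] / [3] / [4] / [6];  Q = [1, 2] / [3] / [4] / [5]
  Insert 5 (step 6): P = [2, 5] / [3, 9] / [4] / [6];  Q = [1, 2] / [3, 6] / [4] / [5]
  Insert 1 (step 7): P = [1, 5] / [2, 9] / [3] / [4] / [6];  Q = [1, 2] / [3, 6] / [4] / [5] / [7]
  Insert 7 (step 8): P = [1, 5, 7] / [2, 9] / [3] / [4] / [6];  Q = [1, 2, 8] / [3, 6] / [4] / [5] / [7]
  Insert 8 (step 9): P = [1, 5, 7, 8] / [2, 9] / [3] / [4] / [6];  Q = [1, 2, 8, 9] / [3, 6] / [4] / [5] / [7]
Final shape: (4, 2, 1, 1, 1).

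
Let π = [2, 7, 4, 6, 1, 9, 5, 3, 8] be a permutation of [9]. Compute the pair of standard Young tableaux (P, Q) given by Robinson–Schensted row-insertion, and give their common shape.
P = [1, 3, 5, 8] / [2, 4, 9] / [6] / [7];  Q = [1, 2, 4, 6] / [3, 7, 9] / [5] / [8];  common shape = (4, 3, 1, 1)

Row-insert the values π_1, π_2, … into P one at a time, bumping the leftmost entry strictly greater than the inserted value down to the next row. The recording tableau Q records, in position (i, j), the step at which that cell was added to P.
  Insert 2 (step 1): P = [2];  Q = [1]
  Insert 7 (step 2): P = [2, 7];  Q = [1, 2]
  Insert 4 (step 3): P = [2, 4] / [7];  Q = [1, 2] / [3]
  Insert 6 (step 4): P = [2, 4, 6] / [7];  Q = [1, 2, 4] / [3]
  Insert 1 (step 5): P = [1, 4, 6] / [2] / [7];  Q = [1, 2, 4] / [3] / [5]
  Insert 9 (step 6): P = [1, 4, 6, 9] / [2] / [7];  Q = [1, 2, 4, 6] / [3] / [5]
  Insert 5 (step 7): P = [1, 4, 5, 9] / [2, 6] / [7];  Q = [1, 2, 4, 6] / [3, 7] / [5]
  Insert 3 (step 8): P = [1, 3, 5, 9] / [2, 4] / [6] / [7];  Q = [1, 2, 4, 6] / [3, 7] / [5] / [8]
  Insert 8 (step 9): P = [1, 3, 5, 8] / [2, 4, 9] / [6] / [7];  Q = [1, 2, 4, 6] / [3, 7, 9] / [5] / [8]
Final shape: (4, 3, 1, 1).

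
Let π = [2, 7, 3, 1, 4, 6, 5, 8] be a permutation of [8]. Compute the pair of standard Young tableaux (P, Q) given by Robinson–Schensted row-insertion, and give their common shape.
P = [1, 3, 4, 5, 8] / [2, 6] / [7];  Q = [1, 2, 5, 6, 8] / [3, 7] / [4];  common shape = (5, 2, 1)

Row-insert the values π_1, π_2, … into P one at a time, bumping the leftmost entry strictly greater than the inserted value down to the next row. The recording tableau Q records, in position (i, j), the step at which that cell was added to P.
  Insert 2 (step 1): P = [2];  Q = [1]
  Insert 7 (step 2): P = [2, 7];  Q = [1, 2]
  Insert 3 (step 3): P = [2, 3] / [7];  Q = [1, 2] / [3]
  Insert 1 (step 4): P = [1, 3] / [2] / [7];  Q = [1, 2] / [3] / [4]
  Insert 4 (step 5): P = [1, 3, 4] / [2] / [7];  Q = [1, 2, 5] / [3] / [4]
  Insert 6 (step 6): P = [1, 3, 4, 6] / [2] / [7];  Q = [1, 2, 5, 6] / [3] / [4]
  Insert 5 (step 7): P = [1, 3, 4, 5] / [2, 6] / [7];  Q = [1, 2, 5, 6] / [3, 7] / [4]
  Insert 8 (step 8): P = [1, 3, 4, 5, 8] / [2, 6] / [7];  Q = [1, 2, 5, 6, 8] / [3, 7] / [4]
Final shape: (5, 2, 1).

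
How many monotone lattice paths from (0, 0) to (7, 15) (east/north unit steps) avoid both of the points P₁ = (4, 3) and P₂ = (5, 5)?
Number of paths = 144917

Inclusion–exclusion. Total paths: C(22, 7) = 170544. Through P₁: C(7, 4)·C(15, 3) = 15925. Through P₂: C(10, 5)·C(12, 2) = 16632. Since P₁ is strictly southwest of P₂, a monotone path through both must visit P₁ then P₂; paths through both = C(7, 4)·C(3, 1)·C(12, 2) = 6930. Avoid both = 170544 − 15925 − 16632 + 6930 = 144917.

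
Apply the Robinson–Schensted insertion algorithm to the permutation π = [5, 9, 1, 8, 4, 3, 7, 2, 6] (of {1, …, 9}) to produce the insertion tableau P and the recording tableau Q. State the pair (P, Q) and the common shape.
P = [1, 2, 6] / [3, 7] / [4, 8] / [5] / [9];  Q = [1, 2, 7] / [3, 4] / [5, 9] / [6] / [8];  common shape = (3, 2, 2, 1, 1)

Row-insert the values π_1, π_2, … into P one at a time, bumping the leftmost entry strictly greater than the inserted value down to the next row. The recording tableau Q records, in position (i, j), the step at which that cell was added to P.
  Insert 5 (step 1): P = [5];  Q = [1]
  Insert 9 (step 2): P = [5, 9];  Q = [1, 2]
  Insert 1 (step 3): P = [1, 9] / [5];  Q = [1, 2] / [3]
  Insert 8 (step 4): P = [1, 8] / [5, 9];  Q = [1, 2] / [3, 4]
  Insert 4 (step 5): P = [1, 4] / [5, 8] / [9];  Q = [1, 2] / [3, 4] / [5]
  Insert 3 (step 6): P = [1, 3] / [4, 8] / [5] / [9];  Q = [1, 2] / [3, 4] / [5] / [6]
  Insert 7 (step 7): P = [1, 3, 7] / [4, 8] / [5] / [9];  Q = [1, 2, 7] / [3, 4] / [5] / [6]
  Insert 2 (step 8): P = [1, 2, 7] / [3, 8] / [4] / [5] / [9];  Q = [1, 2, 7] / [3, 4] / [5] / [6] / [8]
  Insert 6 (step 9): P = [1, 2, 6] / [3, 7] / [4, 8] / [5] / [9];  Q = [1, 2, 7] / [3, 4] / [5, 9] / [6] / [8]
Final shape: (3, 2, 2, 1, 1).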